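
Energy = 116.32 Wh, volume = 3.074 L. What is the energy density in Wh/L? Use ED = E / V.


Volumetric ED = 116.32 Wh / 3.074 L = 37.84 Wh/L

37.84 Wh/L


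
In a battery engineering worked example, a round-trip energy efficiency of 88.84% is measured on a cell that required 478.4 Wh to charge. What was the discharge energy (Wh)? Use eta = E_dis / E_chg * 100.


E_dis = eta/100 * E_chg = 88.84/100 * 478.4 = 425.0 Wh

425.0 Wh


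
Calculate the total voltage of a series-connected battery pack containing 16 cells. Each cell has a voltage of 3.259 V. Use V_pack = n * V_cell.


Series voltages add: 16 * 3.259 V = 52.144 V

52.144 V


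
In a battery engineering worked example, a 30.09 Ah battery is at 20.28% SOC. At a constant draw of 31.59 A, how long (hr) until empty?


Step 1: remaining = SOC/100 * C_total = 20.28/100 * 30.09 = 6.1023 Ah
Step 2: t = remaining / I = 6.1023 / 31.59 = 0.1932 hr

0.1932 hr


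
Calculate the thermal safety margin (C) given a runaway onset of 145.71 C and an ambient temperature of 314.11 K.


Convert: T_ambient = 314.11 K = 40.96 C
margin = 145.71 - 40.96 = 104.75 C

104.75 C


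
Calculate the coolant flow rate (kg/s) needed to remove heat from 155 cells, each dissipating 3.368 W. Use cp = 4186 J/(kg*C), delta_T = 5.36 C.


Q_total = 155 * 3.368 = 522.04 W
m_dot = Q_total / (cp * dT) = 522.04 / (4186 * 5.36) = 0.02327 kg/s

0.02327 kg/s


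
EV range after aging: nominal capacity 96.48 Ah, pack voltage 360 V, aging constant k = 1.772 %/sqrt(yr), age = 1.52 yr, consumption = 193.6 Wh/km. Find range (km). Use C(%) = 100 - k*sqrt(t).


Step 1: capacity retention = 100 - 1.772 * sqrt(1.52) = 100 - 1.772 * 1.2329 = 97.815%
Step 2: C_now = 96.48 * 97.815/100 = 94.372 Ah
Step 3: E_pack = V * C_now = 360 * 94.372 = 33974 Wh
Step 4: range = E_pack / consumption = 33974 / 193.6 = 175.5 km

175.5 km


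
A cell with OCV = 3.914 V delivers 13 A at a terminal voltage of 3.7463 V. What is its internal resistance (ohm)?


R = (OCV - V) / I = (3.914 - 3.7463) / 13 = 0.01290 ohm

0.01290 ohm


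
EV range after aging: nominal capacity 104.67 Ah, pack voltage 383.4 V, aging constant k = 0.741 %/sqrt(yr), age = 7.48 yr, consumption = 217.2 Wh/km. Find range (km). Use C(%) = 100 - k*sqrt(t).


Step 1: capacity retention = 100 - 0.741 * sqrt(7.48) = 100 - 0.741 * 2.735 = 97.973%
Step 2: C_now = 104.67 * 97.973/100 = 102.55 Ah
Step 3: E_pack = V * C_now = 383.4 * 102.55 = 39318 Wh
Step 4: range = E_pack / consumption = 39318 / 217.2 = 181.0 km

181.0 km


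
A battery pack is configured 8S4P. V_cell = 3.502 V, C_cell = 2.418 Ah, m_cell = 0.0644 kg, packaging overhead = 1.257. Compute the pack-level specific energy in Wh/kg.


Step 1: V_pack = 8 * 3.502 = 28.016 V
Step 2: C_pack = 4 * 2.418 = 9.672 Ah
Step 3: E_pack = V_pack * C_pack = 28.016 * 9.672 = 270.97 Wh
Step 4: m_pack = 8 * 4 * 0.0644 * 1.257 = 2.5904 kg
Step 5: ED = E_pack / m_pack = 270.97 / 2.5904 = 104.6 Wh/kg

104.6 Wh/kg


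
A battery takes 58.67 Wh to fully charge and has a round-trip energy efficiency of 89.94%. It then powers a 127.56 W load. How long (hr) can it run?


Step 1: E_discharge = eta/100 * E_charge = 89.94/100 * 58.67 = 52.768 Wh
Step 2: t = E_discharge / P = 52.768 / 127.56 = 0.4137 hr

0.4137 hr


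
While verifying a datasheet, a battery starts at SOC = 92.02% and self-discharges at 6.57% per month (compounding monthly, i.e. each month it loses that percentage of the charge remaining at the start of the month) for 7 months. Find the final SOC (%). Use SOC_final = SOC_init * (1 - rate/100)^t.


Monthly retention factor = 1 - 6.57/100 = 0.9343
Over 7 months: factor^7 = 0.62145
SOC_final = 92.02 * 0.62145 = 57.19%

57.19%


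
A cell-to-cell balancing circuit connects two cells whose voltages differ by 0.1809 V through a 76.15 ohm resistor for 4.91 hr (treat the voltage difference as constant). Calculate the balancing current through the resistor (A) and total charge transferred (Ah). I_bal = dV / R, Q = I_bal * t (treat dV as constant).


First, Ohm's law: I_bal = 0.1809 V / 76.15 ohm = 0.0023756 A
Then Q = I * t = 0.0023756 A * 4.91 hr = 0.01166 Ah

I=0.0023756 A, Q=0.01166 Ah


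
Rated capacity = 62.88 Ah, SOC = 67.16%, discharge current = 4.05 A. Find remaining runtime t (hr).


Step 1: remaining = SOC/100 * C_total = 67.16/100 * 62.88 = 42.23 Ah
Step 2: t = remaining / I = 42.23 / 4.05 = 10.43 hr

10.43 hr


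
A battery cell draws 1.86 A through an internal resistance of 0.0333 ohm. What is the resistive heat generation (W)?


I^2 = 3.4596
Q = 3.4596 * 0.0333 = 0.1152 W

0.1152 W


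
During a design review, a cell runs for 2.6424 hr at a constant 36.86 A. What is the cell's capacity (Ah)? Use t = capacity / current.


C = I * t = 36.86 * 2.6424 = 97.40 Ah

97.40 Ah


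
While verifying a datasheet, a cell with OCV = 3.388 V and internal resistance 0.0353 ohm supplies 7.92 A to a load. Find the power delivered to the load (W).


Step 1: V_terminal = OCV - I*R = 3.388 - 7.92 * 0.0353 = 3.1084 V
Step 2: P_out = V_terminal * I = 3.1084 * 7.92 = 24.62 W

24.62 W


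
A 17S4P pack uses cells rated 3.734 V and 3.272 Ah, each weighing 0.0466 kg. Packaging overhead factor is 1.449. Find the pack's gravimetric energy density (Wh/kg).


Step 1: V_pack = 17 * 3.734 = 63.478 V
Step 2: C_pack = 4 * 3.272 = 13.088 Ah
Step 3: E_pack = V_pack * C_pack = 63.478 * 13.088 = 830.8 Wh
Step 4: m_pack = 17 * 4 * 0.0466 * 1.449 = 4.5916 kg
Step 5: ED = E_pack / m_pack = 830.8 / 4.5916 = 180.9 Wh/kg

180.9 Wh/kg


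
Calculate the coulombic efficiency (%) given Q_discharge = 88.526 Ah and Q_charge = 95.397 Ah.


Coulombic efficiency = 88.526/95.397 * 100% = 92.80%

92.80%


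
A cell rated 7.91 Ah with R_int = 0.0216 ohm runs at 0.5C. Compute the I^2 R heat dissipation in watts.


Step 1: I = C_rate * capacity = 0.5 * 7.91 = 3.955 A
Step 2: Q = I^2 * R = 3.955^2 * 0.0216 = 15.642 * 0.0216 = 0.3379 W

0.3379 W


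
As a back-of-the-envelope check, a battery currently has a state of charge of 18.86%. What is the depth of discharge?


Complement of SOC: DOD = 100% - 18.86% = 81.14%

81.14%


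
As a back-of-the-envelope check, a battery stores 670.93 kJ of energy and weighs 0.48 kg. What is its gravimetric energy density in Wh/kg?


Convert: E = 670.93 kJ = 186.37 Wh
ED = E / m = 186.37 / 0.48 = 388.3 Wh/kg

388.3 Wh/kg


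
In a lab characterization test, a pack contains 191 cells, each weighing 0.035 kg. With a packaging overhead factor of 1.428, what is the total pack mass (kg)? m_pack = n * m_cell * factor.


m_pack = n * m_cell * overhead = 191 * 0.035 * 1.428 = 9.546 kg

9.546 kg


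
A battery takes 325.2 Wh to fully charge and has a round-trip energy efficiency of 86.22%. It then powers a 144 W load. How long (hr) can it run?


Step 1: E_discharge = eta/100 * E_charge = 86.22/100 * 325.2 = 280.39 Wh
Step 2: t = E_discharge / P = 280.39 / 144 = 1.947 hr

1.947 hr


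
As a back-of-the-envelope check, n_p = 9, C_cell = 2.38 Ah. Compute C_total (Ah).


C_total = 9 * 2.38 = 21.42 Ah

21.42 Ah


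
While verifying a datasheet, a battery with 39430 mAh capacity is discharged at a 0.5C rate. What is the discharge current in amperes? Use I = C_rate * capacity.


Convert: capacity = 39430 mAh = 39.43 Ah
At 0.5C: I = 0.5 * 39.43 Ah = 19.715 A

19.715 A


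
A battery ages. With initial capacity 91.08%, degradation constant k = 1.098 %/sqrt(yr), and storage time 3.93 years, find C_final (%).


Step 1: sqrt(3.93 yr) = 1.9824
Step 2: drop = 1.098 * 1.9824 = 2.1767
Step 3: C_final = 91.08 - 2.1767 = 88.90%

88.90%


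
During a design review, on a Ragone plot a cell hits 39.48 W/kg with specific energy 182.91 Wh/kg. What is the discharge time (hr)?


t = E / P = 182.91 / 39.48 = 4.633 hr

4.633 hr


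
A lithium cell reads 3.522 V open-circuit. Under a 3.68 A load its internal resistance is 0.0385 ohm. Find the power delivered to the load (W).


Step 1: V_terminal = OCV - I*R = 3.522 - 3.68 * 0.0385 = 3.3803 V
Step 2: P_out = V_terminal * I = 3.3803 * 3.68 = 12.44 W

12.44 W


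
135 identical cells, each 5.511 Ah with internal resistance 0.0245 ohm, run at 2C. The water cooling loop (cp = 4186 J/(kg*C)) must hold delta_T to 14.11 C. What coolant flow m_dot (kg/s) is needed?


Step 1: I = 2 * 5.511 = 11.022 A
Step 2: Q_cell = I^2 * R = 11.022^2 * 0.0245 = 2.9764 W
Step 3: Q_total = 135 * 2.9764 = 401.81 W
Step 4: m_dot = Q_total / (cp * dT) = 401.81 / (4186 * 14.11) = 0.006803 kg/s

0.006803 kg/s


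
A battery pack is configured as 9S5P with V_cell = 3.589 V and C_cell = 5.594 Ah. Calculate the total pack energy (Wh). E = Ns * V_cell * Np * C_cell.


E = Ns * Vcell * Np * Ccell = 9 * 3.589 * 5 * 5.594 = 903.5 Wh

903.5 Wh


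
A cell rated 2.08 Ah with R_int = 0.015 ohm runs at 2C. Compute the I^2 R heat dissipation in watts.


Step 1: I = C_rate * capacity = 2 * 2.08 = 4.16 A
Step 2: Q = I^2 * R = 4.16^2 * 0.015 = 17.306 * 0.015 = 0.2596 W

0.2596 W


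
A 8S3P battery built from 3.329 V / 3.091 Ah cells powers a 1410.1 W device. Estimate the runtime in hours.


Step 1: E_pack = Ns * V_cell * Np * C_cell = 8 * 3.329 * 3 * 3.091 = 246.96 Wh
Step 2: t = E_pack / P = 246.96 / 1410.1 = 0.1751 hr

0.1751 hr


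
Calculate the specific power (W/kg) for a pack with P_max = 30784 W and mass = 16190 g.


Convert: m = 16190 g = 16.19 kg
SP = P / m = 30784 / 16.19 = 1901 W/kg

1901 W/kg


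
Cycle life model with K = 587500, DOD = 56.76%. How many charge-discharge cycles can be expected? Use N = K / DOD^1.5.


Step 1: DOD^1.5 = 56.76^1.5 = 427.63
Step 2: N = 587500 / 427.63 = 1374 cycles

1374 cycles


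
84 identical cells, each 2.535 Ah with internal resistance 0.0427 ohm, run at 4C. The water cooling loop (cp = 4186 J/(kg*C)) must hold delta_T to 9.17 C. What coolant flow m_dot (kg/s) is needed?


Step 1: I = 4 * 2.535 = 10.14 A
Step 2: Q_cell = I^2 * R = 10.14^2 * 0.0427 = 4.3904 W
Step 3: Q_total = 84 * 4.3904 = 368.79 W
Step 4: m_dot = Q_total / (cp * dT) = 368.79 / (4186 * 9.17) = 0.009608 kg/s

0.009608 kg/s


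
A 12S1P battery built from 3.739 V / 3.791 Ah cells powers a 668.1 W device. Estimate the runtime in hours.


Step 1: E_pack = Ns * V_cell * Np * C_cell = 12 * 3.739 * 1 * 3.791 = 170.09 Wh
Step 2: t = E_pack / P = 170.09 / 668.1 = 0.2546 hr

0.2546 hr


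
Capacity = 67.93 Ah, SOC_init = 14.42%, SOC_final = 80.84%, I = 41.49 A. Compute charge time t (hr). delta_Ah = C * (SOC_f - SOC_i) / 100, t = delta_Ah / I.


delta_Ah = 67.93 * (80.84 - 14.42) / 100 = 45.119 Ah
t = delta_Ah / I = 45.119 / 41.49 = 1.087 hr

1.087 hr


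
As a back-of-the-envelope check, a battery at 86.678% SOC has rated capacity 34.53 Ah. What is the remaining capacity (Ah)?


remaining = SOC / 100 * total = 86.678 / 100 * 34.53 = 29.93 Ah

29.93 Ah


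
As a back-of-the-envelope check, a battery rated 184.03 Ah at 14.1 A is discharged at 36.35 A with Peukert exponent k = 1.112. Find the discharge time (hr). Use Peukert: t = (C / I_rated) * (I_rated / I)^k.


Step 1: t_rated = C / I_rated = 184.03 / 14.1 = 13.052 hr
Step 2: ratio = 14.1 / 36.35 = 0.3879
Step 3: ratio^k = 0.3879^1.112 = 0.34886
Step 4: t = t_rated * ratio^k = 13.052 * 0.34886 = 4.553 hr

4.553 hr


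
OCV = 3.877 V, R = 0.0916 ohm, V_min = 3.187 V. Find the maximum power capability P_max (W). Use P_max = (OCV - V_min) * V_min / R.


dV = OCV - V_min = 0.69 V (so I_max = dV / R)
P_max = dV * V_min / R = 0.69 * 3.187 / 0.0916 = 24.01 W

24.01 W


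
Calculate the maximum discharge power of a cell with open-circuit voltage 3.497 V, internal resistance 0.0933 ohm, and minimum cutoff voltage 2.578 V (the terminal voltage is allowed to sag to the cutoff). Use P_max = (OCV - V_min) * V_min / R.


dV = OCV - V_min = 0.919 V (so I_max = dV / R)
P_max = dV * V_min / R = 0.919 * 2.578 / 0.0933 = 25.39 W

25.39 W


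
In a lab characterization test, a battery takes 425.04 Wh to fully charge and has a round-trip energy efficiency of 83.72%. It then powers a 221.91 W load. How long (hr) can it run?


Step 1: E_discharge = eta/100 * E_charge = 83.72/100 * 425.04 = 355.84 Wh
Step 2: t = E_discharge / P = 355.84 / 221.91 = 1.604 hr

1.604 hr


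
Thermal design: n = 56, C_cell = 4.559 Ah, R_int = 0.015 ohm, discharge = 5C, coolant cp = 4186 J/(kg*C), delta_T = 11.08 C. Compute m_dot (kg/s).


Step 1: I = 5 * 4.559 = 22.795 A
Step 2: Q_cell = I^2 * R = 22.795^2 * 0.015 = 7.7942 W
Step 3: Q_total = 56 * 7.7942 = 436.48 W
Step 4: m_dot = Q_total / (cp * dT) = 436.48 / (4186 * 11.08) = 0.009411 kg/s

0.009411 kg/s


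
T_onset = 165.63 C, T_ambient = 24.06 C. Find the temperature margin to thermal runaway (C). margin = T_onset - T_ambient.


margin = T_onset - T_ambient = 165.63 - 24.06 = 141.57 C

141.57 C


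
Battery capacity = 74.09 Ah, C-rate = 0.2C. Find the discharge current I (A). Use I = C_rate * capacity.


I = C_rate * capacity = 0.2 * 74.09 = 14.818 A

14.818 A


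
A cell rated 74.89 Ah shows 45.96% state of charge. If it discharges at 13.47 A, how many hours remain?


Step 1: remaining = SOC/100 * C_total = 45.96/100 * 74.89 = 34.419 Ah
Step 2: t = remaining / I = 34.419 / 13.47 = 2.555 hr

2.555 hr


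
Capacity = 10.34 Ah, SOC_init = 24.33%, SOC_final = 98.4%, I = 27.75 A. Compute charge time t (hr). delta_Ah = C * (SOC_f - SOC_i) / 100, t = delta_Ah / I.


Step 1: dSOC = 98.4% - 24.33% = 74.07%
Step 2: delta_Ah = 10.34 * 74.07 / 100 = 7.6588 Ah
Step 3: t = 7.6588 / 27.75 = 0.2760 hr

0.2760 hr


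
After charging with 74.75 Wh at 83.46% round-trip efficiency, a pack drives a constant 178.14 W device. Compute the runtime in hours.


Step 1: E_discharge = eta/100 * E_charge = 83.46/100 * 74.75 = 62.386 Wh
Step 2: t = E_discharge / P = 62.386 / 178.14 = 0.3502 hr

0.3502 hr


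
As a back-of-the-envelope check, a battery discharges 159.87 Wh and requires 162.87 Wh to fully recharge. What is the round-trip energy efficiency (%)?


Round-trip efficiency = 159.87/162.87 * 100% = 98.16%

98.16%


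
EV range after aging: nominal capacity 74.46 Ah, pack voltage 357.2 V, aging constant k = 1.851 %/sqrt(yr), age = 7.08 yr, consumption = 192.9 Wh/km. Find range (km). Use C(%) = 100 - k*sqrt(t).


Step 1: capacity retention = 100 - 1.851 * sqrt(7.08) = 100 - 1.851 * 2.6608 = 95.075%
Step 2: C_now = 74.46 * 95.075/100 = 70.793 Ah
Step 3: E_pack = V * C_now = 357.2 * 70.793 = 25287 Wh
Step 4: range = E_pack / consumption = 25287 / 192.9 = 131.1 km

131.1 km


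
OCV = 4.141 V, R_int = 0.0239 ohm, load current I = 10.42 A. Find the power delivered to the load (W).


Step 1: V_terminal = OCV - I*R = 4.141 - 10.42 * 0.0239 = 3.892 V
Step 2: P_out = V_terminal * I = 3.892 * 10.42 = 40.55 W

40.55 W


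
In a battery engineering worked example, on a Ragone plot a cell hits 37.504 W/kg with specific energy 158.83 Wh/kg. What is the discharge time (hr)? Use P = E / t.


t = E / P = 158.83 / 37.504 = 4.235 hr

4.235 hr


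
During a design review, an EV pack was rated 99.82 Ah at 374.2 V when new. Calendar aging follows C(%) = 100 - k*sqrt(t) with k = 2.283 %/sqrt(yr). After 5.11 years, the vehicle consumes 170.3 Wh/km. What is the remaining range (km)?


Step 1: capacity retention = 100 - 2.283 * sqrt(5.11) = 100 - 2.283 * 2.2605 = 94.839%
Step 2: C_now = 99.82 * 94.839/100 = 94.668 Ah
Step 3: E_pack = V * C_now = 374.2 * 94.668 = 35425 Wh
Step 4: range = E_pack / consumption = 35425 / 170.3 = 208.0 km

208.0 km


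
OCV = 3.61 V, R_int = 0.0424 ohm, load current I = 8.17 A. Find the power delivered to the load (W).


Step 1: V_terminal = OCV - I*R = 3.61 - 8.17 * 0.0424 = 3.2636 V
Step 2: P_out = V_terminal * I = 3.2636 * 8.17 = 26.66 W

26.66 W


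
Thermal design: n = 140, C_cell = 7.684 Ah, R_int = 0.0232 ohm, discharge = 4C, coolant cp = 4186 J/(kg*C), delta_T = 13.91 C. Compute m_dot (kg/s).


Step 1: I = 4 * 7.684 = 30.736 A
Step 2: Q_cell = I^2 * R = 30.736^2 * 0.0232 = 21.917 W
Step 3: Q_total = 140 * 21.917 = 3068.4 W
Step 4: m_dot = Q_total / (cp * dT) = 3068.4 / (4186 * 13.91) = 0.05270 kg/s

0.05270 kg/s


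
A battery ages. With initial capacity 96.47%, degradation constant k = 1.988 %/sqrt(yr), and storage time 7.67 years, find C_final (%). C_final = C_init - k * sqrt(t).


sqrt(t) = sqrt(7.67) = 2.7695
C_final = 96.47 - 1.988 * 2.7695 = 90.96%

90.96%


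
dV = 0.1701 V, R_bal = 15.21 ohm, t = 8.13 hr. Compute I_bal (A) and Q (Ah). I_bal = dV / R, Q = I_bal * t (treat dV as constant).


First, Ohm's law: I_bal = 0.1701 V / 15.21 ohm = 0.011183 A
Then Q = I * t = 0.011183 A * 8.13 hr = 0.09092 Ah

I=0.011183 A, Q=0.09092 Ah


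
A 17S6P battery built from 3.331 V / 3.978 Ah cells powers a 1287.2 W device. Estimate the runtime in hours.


Step 1: E_pack = Ns * V_cell * Np * C_cell = 17 * 3.331 * 6 * 3.978 = 1351.6 Wh
Step 2: t = E_pack / P = 1351.6 / 1287.2 = 1.050 hr

1.050 hr


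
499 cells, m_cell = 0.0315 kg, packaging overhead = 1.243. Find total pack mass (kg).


m_pack = n * m_cell * overhead = 499 * 0.0315 * 1.243 = 19.54 kg

19.54 kg


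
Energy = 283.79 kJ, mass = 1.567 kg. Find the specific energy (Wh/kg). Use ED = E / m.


Convert: E = 283.79 kJ = 78.831 Wh
ED = E / m = 78.831 / 1.567 = 50.31 Wh/kg

50.31 Wh/kg


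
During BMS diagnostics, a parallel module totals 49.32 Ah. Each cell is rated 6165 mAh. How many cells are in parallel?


Convert: C_cell = 6165 mAh = 6.165 Ah
n = C_total / C_cell = 49.32 / 6.165 = 8

8


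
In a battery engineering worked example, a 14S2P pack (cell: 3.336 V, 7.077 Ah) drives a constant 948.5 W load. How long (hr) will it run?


Step 1: E_pack = Ns * V_cell * Np * C_cell = 14 * 3.336 * 2 * 7.077 = 661.05 Wh
Step 2: t = E_pack / P = 661.05 / 948.5 = 0.6969 hr

0.6969 hr


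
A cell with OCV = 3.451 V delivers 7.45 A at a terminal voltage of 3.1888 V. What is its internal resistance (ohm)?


R = (OCV - V) / I = (3.451 - 3.1888) / 7.45 = 0.03519 ohm

0.03519 ohm


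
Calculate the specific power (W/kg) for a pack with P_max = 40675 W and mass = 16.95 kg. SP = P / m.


Specific power = 40675 W / 16.95 kg = 2400 W/kg

2400 W/kg


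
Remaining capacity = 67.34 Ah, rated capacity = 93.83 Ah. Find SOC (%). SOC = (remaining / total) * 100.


SOC% = 67.34 / 93.83 * 100 = 71.77%

71.77%


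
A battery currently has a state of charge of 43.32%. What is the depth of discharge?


DOD = 100 - SOC = 100 - 43.32 = 56.68%

56.68%


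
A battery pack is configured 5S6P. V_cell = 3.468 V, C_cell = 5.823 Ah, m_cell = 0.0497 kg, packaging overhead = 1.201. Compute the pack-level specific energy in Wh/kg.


Step 1: V_pack = 5 * 3.468 = 17.34 V
Step 2: C_pack = 6 * 5.823 = 34.938 Ah
Step 3: E_pack = V_pack * C_pack = 17.34 * 34.938 = 605.82 Wh
Step 4: m_pack = 5 * 6 * 0.0497 * 1.201 = 1.7907 kg
Step 5: ED = E_pack / m_pack = 605.82 / 1.7907 = 338.3 Wh/kg

338.3 Wh/kg


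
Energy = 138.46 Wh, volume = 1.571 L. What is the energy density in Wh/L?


ED = E / V = 138.46 / 1.571 = 88.13 Wh/L

88.13 Wh/L


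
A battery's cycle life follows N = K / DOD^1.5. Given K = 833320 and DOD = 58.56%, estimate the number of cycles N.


Step 1: DOD^1.5 = 58.56^1.5 = 448.13
Step 2: N = 833320 / 448.13 = 1860 cycles

1860 cycles


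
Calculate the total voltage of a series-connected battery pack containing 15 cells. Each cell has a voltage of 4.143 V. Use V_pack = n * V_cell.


With 15 cells in series at 4.143 V each, V_pack = 62.145 V

62.145 V


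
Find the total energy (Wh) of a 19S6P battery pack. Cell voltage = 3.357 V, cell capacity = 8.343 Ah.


E = Ns * Vcell * Np * Ccell = 19 * 3.357 * 6 * 8.343 = 3193 Wh

3193 Wh


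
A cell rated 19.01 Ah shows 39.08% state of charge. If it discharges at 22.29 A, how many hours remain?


Step 1: remaining = SOC/100 * C_total = 39.08/100 * 19.01 = 7.4291 Ah
Step 2: t = remaining / I = 7.4291 / 22.29 = 0.3333 hr

0.3333 hr


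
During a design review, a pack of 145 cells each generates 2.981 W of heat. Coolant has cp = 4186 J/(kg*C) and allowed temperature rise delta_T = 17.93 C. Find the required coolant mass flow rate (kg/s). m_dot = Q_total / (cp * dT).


Step 1: Total heat Q = 145 * 2.981 W = 432.25 W
Step 2: denom = cp * dT = 4186 * 17.93 = 75055
Step 3: m_dot = 432.25 / 75055 = 0.005759 kg/s

0.005759 kg/s


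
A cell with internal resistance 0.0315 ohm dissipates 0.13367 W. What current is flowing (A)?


I = sqrt(Q / R) = sqrt(0.13367 / 0.0315) = sqrt(4.2435) = 2.060 A

2.060 A


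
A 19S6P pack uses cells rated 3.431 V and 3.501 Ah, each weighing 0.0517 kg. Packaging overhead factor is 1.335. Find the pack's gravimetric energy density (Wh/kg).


Step 1: V_pack = 19 * 3.431 = 65.189 V
Step 2: C_pack = 6 * 3.501 = 21.006 Ah
Step 3: E_pack = V_pack * C_pack = 65.189 * 21.006 = 1369.4 Wh
Step 4: m_pack = 19 * 6 * 0.0517 * 1.335 = 7.8682 kg
Step 5: ED = E_pack / m_pack = 1369.4 / 7.8682 = 174.0 Wh/kg

174.0 Wh/kg


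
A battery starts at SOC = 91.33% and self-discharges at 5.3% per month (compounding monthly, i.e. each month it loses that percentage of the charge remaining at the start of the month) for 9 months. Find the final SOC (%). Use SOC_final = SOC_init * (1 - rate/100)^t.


decay = (1 - 5.3/100)^9 = 0.61256
SOC_final = 91.33 * 0.61256 = 55.95%

55.95%


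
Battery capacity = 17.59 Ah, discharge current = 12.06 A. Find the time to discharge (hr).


Runtime = 17.59 Ah / 12.06 A = 1.459 hr

1.459 hr


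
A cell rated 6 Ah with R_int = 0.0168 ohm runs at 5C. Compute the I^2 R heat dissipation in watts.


Step 1: I = C_rate * capacity = 5 * 6 = 30 A
Step 2: Q = I^2 * R = 30^2 * 0.0168 = 900 * 0.0168 = 15.12 W

15.12 W


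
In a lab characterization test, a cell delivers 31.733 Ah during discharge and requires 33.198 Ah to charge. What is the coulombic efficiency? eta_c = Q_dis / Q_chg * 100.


Coulombic efficiency = 31.733/33.198 * 100% = 95.59%

95.59%


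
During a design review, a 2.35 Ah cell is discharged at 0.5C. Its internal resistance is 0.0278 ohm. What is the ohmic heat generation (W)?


Step 1: I = C_rate * capacity = 0.5 * 2.35 = 1.175 A
Step 2: Q = I^2 * R = 1.175^2 * 0.0278 = 1.3806 * 0.0278 = 0.03838 W

0.03838 W


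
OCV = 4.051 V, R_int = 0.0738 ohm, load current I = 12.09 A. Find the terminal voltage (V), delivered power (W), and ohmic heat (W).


Step 1: V_terminal = OCV - I*R = 4.051 - 12.09 * 0.0738 = 3.1588 V
Step 2: P_out = V_terminal * I = 3.1588 * 12.09 = 38.19 W
Step 3: Q = I^2 * R = 12.09^2 * 0.0738 = 10.79 W

V=3.1588 V, P=38.19 W, Q=10.79 W


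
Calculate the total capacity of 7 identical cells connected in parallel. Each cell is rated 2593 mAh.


Convert: C_cell = 2593 mAh = 2.593 Ah
C_total = 7 * 2.593 = 18.151 Ah

18.151 Ah


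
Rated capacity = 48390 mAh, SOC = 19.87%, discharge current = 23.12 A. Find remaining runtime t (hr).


Convert: C_total = 48390 mAh = 48.39 Ah
Step 1: remaining = SOC/100 * C_total = 19.87/100 * 48.39 = 9.6151 Ah
Step 2: t = remaining / I = 9.6151 / 23.12 = 0.4159 hr

0.4159 hr


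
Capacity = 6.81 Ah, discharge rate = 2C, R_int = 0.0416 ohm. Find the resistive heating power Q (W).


Step 1: I = C_rate * capacity = 2 * 6.81 = 13.62 A
Step 2: Q = I^2 * R = 13.62^2 * 0.0416 = 185.5 * 0.0416 = 7.717 W

7.717 W


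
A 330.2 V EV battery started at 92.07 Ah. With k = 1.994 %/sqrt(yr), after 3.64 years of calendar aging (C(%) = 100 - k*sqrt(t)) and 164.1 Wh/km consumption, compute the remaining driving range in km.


Step 1: capacity retention = 100 - 1.994 * sqrt(3.64) = 100 - 1.994 * 1.9079 = 96.196%
Step 2: C_now = 92.07 * 96.196/100 = 88.568 Ah
Step 3: E_pack = V * C_now = 330.2 * 88.568 = 29245 Wh
Step 4: range = E_pack / consumption = 29245 / 164.1 = 178.2 km

178.2 km


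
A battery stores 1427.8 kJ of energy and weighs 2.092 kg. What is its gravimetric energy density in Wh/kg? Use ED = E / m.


Convert: E = 1427.8 kJ = 396.61 Wh
ED = E / m = 396.61 / 2.092 = 189.6 Wh/kg

189.6 Wh/kg


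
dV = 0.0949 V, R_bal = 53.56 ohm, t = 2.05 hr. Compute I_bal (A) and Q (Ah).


I_bal = dV / R = 0.0949 / 53.56 = 0.0017718 A
Q = I_bal * t = 0.0017718 * 2.05 = 0.003632 Ah

I=0.0017718 A, Q=0.003632 Ah


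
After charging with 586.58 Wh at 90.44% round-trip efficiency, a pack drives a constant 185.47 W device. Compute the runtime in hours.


Step 1: E_discharge = eta/100 * E_charge = 90.44/100 * 586.58 = 530.5 Wh
Step 2: t = E_discharge / P = 530.5 / 185.47 = 2.860 hr

2.860 hr


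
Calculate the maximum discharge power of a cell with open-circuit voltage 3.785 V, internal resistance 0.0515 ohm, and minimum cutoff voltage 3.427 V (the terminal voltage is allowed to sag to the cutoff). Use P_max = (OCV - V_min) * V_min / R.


P_max = (OCV - V_min) * V_min / R = (3.785 - 3.427) * 3.427 / 0.0515 = 0.358 * 3.427 / 0.0515 = 23.82 W

23.82 W


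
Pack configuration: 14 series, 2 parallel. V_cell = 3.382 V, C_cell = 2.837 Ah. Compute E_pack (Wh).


V_pack = 14 * 3.382 = 47.348 V
C_pack = 2 * 2.837 = 5.674 Ah
E = V_pack * C_pack = 47.348 * 5.674 = 268.7 Wh

268.7 Wh


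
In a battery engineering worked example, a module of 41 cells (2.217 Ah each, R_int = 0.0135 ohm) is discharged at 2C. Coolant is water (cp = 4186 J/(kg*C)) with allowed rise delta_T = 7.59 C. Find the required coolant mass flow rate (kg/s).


Step 1: I = 2 * 2.217 = 4.434 A
Step 2: Q_cell = I^2 * R = 4.434^2 * 0.0135 = 0.26541 W
Step 3: Q_total = 41 * 0.26541 = 10.882 W
Step 4: m_dot = Q_total / (cp * dT) = 10.882 / (4186 * 7.59) = 3.425e-04 kg/s

3.425e-04 kg/s


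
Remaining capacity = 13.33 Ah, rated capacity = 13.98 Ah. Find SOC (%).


SOC% = 13.33 / 13.98 * 100 = 95.35%

95.35%


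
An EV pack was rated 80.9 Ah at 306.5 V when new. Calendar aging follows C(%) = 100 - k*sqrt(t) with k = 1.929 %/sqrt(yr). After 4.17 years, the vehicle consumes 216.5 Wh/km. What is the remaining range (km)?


Step 1: capacity retention = 100 - 1.929 * sqrt(4.17) = 100 - 1.929 * 2.0421 = 96.061%
Step 2: C_now = 80.9 * 96.061/100 = 77.713 Ah
Step 3: E_pack = V * C_now = 306.5 * 77.713 = 23819 Wh
Step 4: range = E_pack / consumption = 23819 / 216.5 = 110.0 km

110.0 km


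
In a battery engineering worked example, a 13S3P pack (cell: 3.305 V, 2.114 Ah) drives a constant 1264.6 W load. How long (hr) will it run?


Step 1: E_pack = Ns * V_cell * Np * C_cell = 13 * 3.305 * 3 * 2.114 = 272.48 Wh
Step 2: t = E_pack / P = 272.48 / 1264.6 = 0.2155 hr

0.2155 hr


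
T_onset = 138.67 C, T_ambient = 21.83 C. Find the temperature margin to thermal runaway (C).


margin = T_onset - T_ambient = 138.67 - 21.83 = 116.84 C

116.84 C


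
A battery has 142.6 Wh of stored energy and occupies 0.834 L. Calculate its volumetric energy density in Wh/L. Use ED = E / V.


Volumetric ED = 142.6 Wh / 0.834 L = 171.0 Wh/L

171.0 Wh/L


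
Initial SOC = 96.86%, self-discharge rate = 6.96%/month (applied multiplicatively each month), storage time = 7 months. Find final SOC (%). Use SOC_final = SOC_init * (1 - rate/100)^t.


decay = (1 - 6.96/100)^7 = 0.60351
SOC_final = 96.86 * 0.60351 = 58.46%

58.46%


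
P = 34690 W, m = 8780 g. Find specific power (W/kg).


Convert: m = 8780 g = 8.78 kg
Specific power = 34690 W / 8.78 kg = 3951 W/kg

3951 W/kg


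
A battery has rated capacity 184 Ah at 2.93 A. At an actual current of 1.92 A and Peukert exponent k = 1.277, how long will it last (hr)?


Step 1: t_rated = C / I_rated = 184 / 2.93 = 62.799 hr
Step 2: ratio = 2.93 / 1.92 = 1.526
Step 3: ratio^k = 1.526^1.277 = 1.7155
Step 4: t = t_rated * ratio^k = 62.799 * 1.7155 = 107.7 hr

107.7 hr


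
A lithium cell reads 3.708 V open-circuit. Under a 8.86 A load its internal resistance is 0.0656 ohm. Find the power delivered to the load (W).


Step 1: V_terminal = OCV - I*R = 3.708 - 8.86 * 0.0656 = 3.1268 V
Step 2: P_out = V_terminal * I = 3.1268 * 8.86 = 27.70 W

27.70 W


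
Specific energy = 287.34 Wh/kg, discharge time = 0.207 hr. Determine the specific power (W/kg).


P_specific = E / t = 287.34 / 0.207 = 1388 W/kg

1388 W/kg


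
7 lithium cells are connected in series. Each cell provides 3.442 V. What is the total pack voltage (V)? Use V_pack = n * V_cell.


V_pack = n * V_cell = 7 * 3.442 = 24.094 V

24.094 V


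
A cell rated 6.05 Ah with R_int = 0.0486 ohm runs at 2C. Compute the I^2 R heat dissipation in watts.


Step 1: I = C_rate * capacity = 2 * 6.05 = 12.1 A
Step 2: Q = I^2 * R = 12.1^2 * 0.0486 = 146.41 * 0.0486 = 7.116 W

7.116 W


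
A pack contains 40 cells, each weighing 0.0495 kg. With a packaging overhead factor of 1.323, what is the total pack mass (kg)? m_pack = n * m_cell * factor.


m_pack = n * m_cell * overhead = 40 * 0.0495 * 1.323 = 2.620 kg

2.620 kg


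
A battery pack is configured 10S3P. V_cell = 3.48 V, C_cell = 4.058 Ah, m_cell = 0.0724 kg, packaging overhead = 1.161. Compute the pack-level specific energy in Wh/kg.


Step 1: V_pack = 10 * 3.48 = 34.8 V
Step 2: C_pack = 3 * 4.058 = 12.174 Ah
Step 3: E_pack = V_pack * C_pack = 34.8 * 12.174 = 423.66 Wh
Step 4: m_pack = 10 * 3 * 0.0724 * 1.161 = 2.5217 kg
Step 5: ED = E_pack / m_pack = 423.66 / 2.5217 = 168.0 Wh/kg

168.0 Wh/kg


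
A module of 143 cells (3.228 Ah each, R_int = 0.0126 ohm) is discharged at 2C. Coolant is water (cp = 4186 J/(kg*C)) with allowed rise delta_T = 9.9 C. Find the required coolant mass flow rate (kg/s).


Step 1: I = 2 * 3.228 = 6.456 A
Step 2: Q_cell = I^2 * R = 6.456^2 * 0.0126 = 0.52517 W
Step 3: Q_total = 143 * 0.52517 = 75.099 W
Step 4: m_dot = Q_total / (cp * dT) = 75.099 / (4186 * 9.9) = 0.001812 kg/s

0.001812 kg/s


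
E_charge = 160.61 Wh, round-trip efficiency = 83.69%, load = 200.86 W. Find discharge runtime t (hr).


Step 1: E_discharge = eta/100 * E_charge = 83.69/100 * 160.61 = 134.41 Wh
Step 2: t = E_discharge / P = 134.41 / 200.86 = 0.6692 hr

0.6692 hr


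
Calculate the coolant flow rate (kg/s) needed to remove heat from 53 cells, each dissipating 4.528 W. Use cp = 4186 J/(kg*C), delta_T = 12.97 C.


Q_total = 53 * 4.528 = 239.98 W
m_dot = Q_total / (cp * dT) = 239.98 / (4186 * 12.97) = 0.004420 kg/s

0.004420 kg/s


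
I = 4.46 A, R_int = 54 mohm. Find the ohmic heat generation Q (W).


Convert: R = 54 mohm = 0.054 ohm
Q = I^2 * R = 4.46^2 * 0.054 = 1.074 W

1.074 W


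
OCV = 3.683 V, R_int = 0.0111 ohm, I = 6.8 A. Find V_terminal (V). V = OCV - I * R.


V = OCV - I*R = 3.683 - 6.8 * 0.0111 = 3.608 V

3.608 V


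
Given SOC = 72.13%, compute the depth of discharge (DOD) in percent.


DOD = 100 - SOC = 100 - 72.13 = 27.87%

27.87%


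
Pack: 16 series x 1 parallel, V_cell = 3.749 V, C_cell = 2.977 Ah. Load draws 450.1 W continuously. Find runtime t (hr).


Step 1: E_pack = Ns * V_cell * Np * C_cell = 16 * 3.749 * 1 * 2.977 = 178.57 Wh
Step 2: t = E_pack / P = 178.57 / 450.1 = 0.3967 hr

0.3967 hr


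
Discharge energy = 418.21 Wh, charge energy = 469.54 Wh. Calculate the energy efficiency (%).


eta_e = E_dis / E_chg * 100 = 418.21 / 469.54 * 100 = 89.07%

89.07%


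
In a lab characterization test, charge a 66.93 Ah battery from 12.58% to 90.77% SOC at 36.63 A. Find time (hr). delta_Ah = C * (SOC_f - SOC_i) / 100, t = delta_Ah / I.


Step 1: dSOC = 90.77% - 12.58% = 78.19%
Step 2: delta_Ah = 66.93 * 78.19 / 100 = 52.333 Ah
Step 3: t = 52.333 / 36.63 = 1.429 hr

1.429 hr


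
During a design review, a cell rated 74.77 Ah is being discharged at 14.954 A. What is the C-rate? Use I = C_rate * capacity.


Rearranging: C_rate = 14.954 / 74.77 = 0.2C

0.2C


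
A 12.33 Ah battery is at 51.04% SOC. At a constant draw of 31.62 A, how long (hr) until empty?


Step 1: remaining = SOC/100 * C_total = 51.04/100 * 12.33 = 6.2932 Ah
Step 2: t = remaining / I = 6.2932 / 31.62 = 0.1990 hr

0.1990 hr


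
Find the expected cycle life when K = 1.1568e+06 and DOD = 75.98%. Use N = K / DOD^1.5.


DOD^1.5 = 662.29
N = K / DOD^1.5 = 1.1568e+06 / 662.29 = 1747

1747 cycles


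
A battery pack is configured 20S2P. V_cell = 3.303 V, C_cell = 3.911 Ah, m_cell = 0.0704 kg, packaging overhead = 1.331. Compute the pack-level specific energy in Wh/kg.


Step 1: V_pack = 20 * 3.303 = 66.06 V
Step 2: C_pack = 2 * 3.911 = 7.822 Ah
Step 3: E_pack = V_pack * C_pack = 66.06 * 7.822 = 516.72 Wh
Step 4: m_pack = 20 * 2 * 0.0704 * 1.331 = 3.7481 kg
Step 5: ED = E_pack / m_pack = 516.72 / 3.7481 = 137.9 Wh/kg

137.9 Wh/kg


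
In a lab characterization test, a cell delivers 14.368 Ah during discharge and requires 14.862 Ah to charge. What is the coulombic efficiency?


Coulombic efficiency = 14.368/14.862 * 100% = 96.68%

96.68%


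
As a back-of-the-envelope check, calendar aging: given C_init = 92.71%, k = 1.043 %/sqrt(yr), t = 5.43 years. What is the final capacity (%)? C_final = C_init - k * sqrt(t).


sqrt(t) = sqrt(5.43) = 2.3302
C_final = 92.71 - 1.043 * 2.3302 = 90.28%

90.28%


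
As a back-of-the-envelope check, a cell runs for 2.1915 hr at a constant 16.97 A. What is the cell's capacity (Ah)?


C = I * t = 16.97 * 2.1915 = 37.19 Ah

37.19 Ah


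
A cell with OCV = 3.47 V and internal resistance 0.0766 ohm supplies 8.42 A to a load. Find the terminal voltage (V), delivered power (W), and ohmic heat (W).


Step 1: V_terminal = OCV - I*R = 3.47 - 8.42 * 0.0766 = 2.825 V
Step 2: P_out = V_terminal * I = 2.825 * 8.42 = 23.79 W
Step 3: Q = I^2 * R = 8.42^2 * 0.0766 = 5.431 W

V=2.825 V, P=23.79 W, Q=5.431 W


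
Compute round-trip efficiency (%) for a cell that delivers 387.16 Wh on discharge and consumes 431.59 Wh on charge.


Round-trip efficiency = 387.16/431.59 * 100% = 89.71%

89.71%


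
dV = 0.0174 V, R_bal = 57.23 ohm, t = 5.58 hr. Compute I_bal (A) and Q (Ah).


I_bal = dV / R = 0.0174 / 57.23 = 3.0404e-04 A
Q = I_bal * t = 3.0404e-04 * 5.58 = 0.001697 Ah

I=3.0404e-04 A, Q=0.001697 Ah


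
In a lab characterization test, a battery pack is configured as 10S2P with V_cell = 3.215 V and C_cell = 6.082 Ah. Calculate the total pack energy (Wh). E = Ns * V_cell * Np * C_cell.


V_pack = 10 * 3.215 = 32.15 V
C_pack = 2 * 6.082 = 12.164 Ah
E = V_pack * C_pack = 32.15 * 12.164 = 391.1 Wh

391.1 Wh


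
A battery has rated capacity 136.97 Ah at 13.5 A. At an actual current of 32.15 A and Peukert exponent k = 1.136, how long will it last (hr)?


Step 1: t_rated = C / I_rated = 136.97 / 13.5 = 10.146 hr
Step 2: ratio = 13.5 / 32.15 = 0.41991
Step 3: ratio^k = 0.41991^1.136 = 0.37317
Step 4: t = t_rated * ratio^k = 10.146 * 0.37317 = 3.786 hr

3.786 hr


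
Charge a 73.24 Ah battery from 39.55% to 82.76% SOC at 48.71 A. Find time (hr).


delta_Ah = 73.24 * (82.76 - 39.55) / 100 = 31.647 Ah
t = delta_Ah / I = 31.647 / 48.71 = 0.6497 hr

0.6497 hr


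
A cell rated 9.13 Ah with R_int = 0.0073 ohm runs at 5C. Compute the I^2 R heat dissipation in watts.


Step 1: I = C_rate * capacity = 5 * 9.13 = 45.65 A
Step 2: Q = I^2 * R = 45.65^2 * 0.0073 = 2083.9 * 0.0073 = 15.21 W

15.21 W


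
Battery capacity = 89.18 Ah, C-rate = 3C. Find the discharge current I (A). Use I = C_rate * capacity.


I = C_rate * capacity = 3 * 89.18 = 267.54 A

267.54 A


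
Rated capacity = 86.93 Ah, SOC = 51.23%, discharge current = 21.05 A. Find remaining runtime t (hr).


Step 1: remaining = SOC/100 * C_total = 51.23/100 * 86.93 = 44.534 Ah
Step 2: t = remaining / I = 44.534 / 21.05 = 2.116 hr

2.116 hr


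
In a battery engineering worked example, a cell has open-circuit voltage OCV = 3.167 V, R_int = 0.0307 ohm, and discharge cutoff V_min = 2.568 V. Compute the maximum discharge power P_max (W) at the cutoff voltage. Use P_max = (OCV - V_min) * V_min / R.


P_max = (OCV - V_min) * V_min / R = (3.167 - 2.568) * 2.568 / 0.0307 = 0.599 * 2.568 / 0.0307 = 50.11 W

50.11 W


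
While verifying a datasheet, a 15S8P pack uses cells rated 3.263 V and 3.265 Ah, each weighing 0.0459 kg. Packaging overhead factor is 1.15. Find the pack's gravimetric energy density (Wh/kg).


Step 1: V_pack = 15 * 3.263 = 48.945 V
Step 2: C_pack = 8 * 3.265 = 26.12 Ah
Step 3: E_pack = V_pack * C_pack = 48.945 * 26.12 = 1278.4 Wh
Step 4: m_pack = 15 * 8 * 0.0459 * 1.15 = 6.3342 kg
Step 5: ED = E_pack / m_pack = 1278.4 / 6.3342 = 201.8 Wh/kg

201.8 Wh/kg


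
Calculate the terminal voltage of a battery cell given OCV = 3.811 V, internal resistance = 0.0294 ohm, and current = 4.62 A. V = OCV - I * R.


V = OCV - I*R = 3.811 - 4.62 * 0.0294 = 3.675 V

3.675 V


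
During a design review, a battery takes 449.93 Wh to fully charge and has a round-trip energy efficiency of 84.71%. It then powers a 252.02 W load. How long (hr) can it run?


Step 1: E_discharge = eta/100 * E_charge = 84.71/100 * 449.93 = 381.14 Wh
Step 2: t = E_discharge / P = 381.14 / 252.02 = 1.512 hr

1.512 hr


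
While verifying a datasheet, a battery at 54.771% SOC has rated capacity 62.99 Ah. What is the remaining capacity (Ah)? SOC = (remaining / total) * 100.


remaining = SOC / 100 * total = 54.771 / 100 * 62.99 = 34.50 Ah

34.50 Ah


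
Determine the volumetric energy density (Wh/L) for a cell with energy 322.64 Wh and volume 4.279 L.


ED = E / V = 322.64 / 4.279 = 75.40 Wh/L

75.40 Wh/L


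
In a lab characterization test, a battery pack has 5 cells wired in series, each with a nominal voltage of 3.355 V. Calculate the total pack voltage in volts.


Series voltages add: 5 * 3.355 V = 16.775 V

16.775 V


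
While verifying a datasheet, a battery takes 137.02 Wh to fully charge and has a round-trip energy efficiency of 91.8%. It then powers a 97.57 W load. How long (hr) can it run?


Step 1: E_discharge = eta/100 * E_charge = 91.8/100 * 137.02 = 125.78 Wh
Step 2: t = E_discharge / P = 125.78 / 97.57 = 1.289 hr

1.289 hr


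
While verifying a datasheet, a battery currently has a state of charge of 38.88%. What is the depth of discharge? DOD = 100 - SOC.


DOD = 100 - SOC = 100 - 38.88 = 61.12%

61.12%


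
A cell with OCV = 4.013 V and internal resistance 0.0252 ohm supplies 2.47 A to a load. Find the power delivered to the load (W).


Step 1: V_terminal = OCV - I*R = 4.013 - 2.47 * 0.0252 = 3.9508 V
Step 2: P_out = V_terminal * I = 3.9508 * 2.47 = 9.758 W

9.758 W


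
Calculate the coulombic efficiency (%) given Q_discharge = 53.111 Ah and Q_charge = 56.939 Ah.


Coulombic efficiency = 53.111/56.939 * 100% = 93.28%

93.28%


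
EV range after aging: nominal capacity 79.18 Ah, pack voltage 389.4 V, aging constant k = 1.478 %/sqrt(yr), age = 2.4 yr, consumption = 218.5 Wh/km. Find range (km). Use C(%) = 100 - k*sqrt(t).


Step 1: capacity retention = 100 - 1.478 * sqrt(2.4) = 100 - 1.478 * 1.5492 = 97.71%
Step 2: C_now = 79.18 * 97.71/100 = 77.367 Ah
Step 3: E_pack = V * C_now = 389.4 * 77.367 = 30127 Wh
Step 4: range = E_pack / consumption = 30127 / 218.5 = 137.9 km

137.9 km


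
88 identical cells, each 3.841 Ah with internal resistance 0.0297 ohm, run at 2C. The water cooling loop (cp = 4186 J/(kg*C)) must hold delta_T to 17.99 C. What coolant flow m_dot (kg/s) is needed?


Step 1: I = 2 * 3.841 = 7.682 A
Step 2: Q_cell = I^2 * R = 7.682^2 * 0.0297 = 1.7527 W
Step 3: Q_total = 88 * 1.7527 = 154.24 W
Step 4: m_dot = Q_total / (cp * dT) = 154.24 / (4186 * 17.99) = 0.002048 kg/s

0.002048 kg/s


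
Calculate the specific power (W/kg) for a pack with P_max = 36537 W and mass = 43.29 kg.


Specific power = 36537 W / 43.29 kg = 844.0 W/kg

844.0 W/kg


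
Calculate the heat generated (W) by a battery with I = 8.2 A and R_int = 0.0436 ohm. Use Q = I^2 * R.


I^2 = 67.24
Q = 67.24 * 0.0436 = 2.932 W

2.932 W


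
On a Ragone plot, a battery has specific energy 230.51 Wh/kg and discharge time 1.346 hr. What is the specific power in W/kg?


P_specific = E / t = 230.51 / 1.346 = 171.3 W/kg

171.3 W/kg
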